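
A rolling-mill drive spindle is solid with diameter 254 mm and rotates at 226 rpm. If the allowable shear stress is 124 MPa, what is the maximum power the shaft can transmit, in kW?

9440 kW

J = πd⁴/32 = π(0.254)⁴/32 = 4.086×10^-4 m⁴.
T_max = τ_allow·J/r = 1.24×10^8 × 4.086×10^-4 / 0.127 = 399000 N·m.
ω = 2π·226/60 = 23.67 rad/s, so P_max = T_max·ω = 9.443×10^6 W.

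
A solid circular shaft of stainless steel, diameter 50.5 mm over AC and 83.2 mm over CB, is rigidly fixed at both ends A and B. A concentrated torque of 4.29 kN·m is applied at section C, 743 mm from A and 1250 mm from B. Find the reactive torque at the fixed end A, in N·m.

797 N·m

Compatibility: T_A·a/J_AC = T_B·b/J_CB with T_A + T_B = T₀.
J_AC = 6.39×10^-7 m⁴, J_CB = 4.70×10^-6 m⁴, so T_A = T₀·(J_AC/a)/((J_AC/a)+(J_CB/b)) = 797.5 N·m, T_B = 3493 N·m.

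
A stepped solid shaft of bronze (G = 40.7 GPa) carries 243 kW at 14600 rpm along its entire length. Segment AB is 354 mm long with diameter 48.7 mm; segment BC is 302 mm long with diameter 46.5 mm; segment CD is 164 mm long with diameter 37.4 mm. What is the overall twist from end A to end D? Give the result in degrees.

ω = 2π·14600/60 = 1529 rad/s, so T = P/ω = 243×10³ / 1529 = 158.9 N·m.
J_AB = π(0.0487)⁴/32 = 5.52×10^-7 m⁴; J_BC = π(0.0465)⁴/32 = 4.59×10^-7 m⁴; J_CD = π(0.0374)⁴/32 = 1.92×10^-7 m⁴.
θ = (T/G)·Σ L_i/J_i = (158.9/40.7×10⁹)·(0.354/5.52×10^-7 + 0.302/4.59×10^-7 + 0.164/1.92×10^-7) = 8.407×10^-3 rad.

0.482°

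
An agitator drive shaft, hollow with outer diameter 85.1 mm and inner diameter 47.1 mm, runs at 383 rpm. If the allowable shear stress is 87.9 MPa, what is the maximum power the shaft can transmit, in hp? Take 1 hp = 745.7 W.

518 hp

J = π(d_o⁴ − d_i⁴)/32 = π(0.0851⁴ − 0.0471⁴)/32 = 4.666×10^-6 m⁴.
T_max = τ_allow·J/r = 8.79×10^7 × 4.666×10^-6 / 0.0425 = 9639 N·m.
ω = 2π·383/60 = 40.11 rad/s, so P_max = T_max·ω = 3.866×10^5 W.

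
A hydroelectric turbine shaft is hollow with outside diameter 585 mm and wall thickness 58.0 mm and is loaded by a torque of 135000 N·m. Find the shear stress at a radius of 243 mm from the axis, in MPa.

J = π(d_o⁴ − d_i⁴)/32 = π(0.585⁴ − 0.469⁴)/32 = 6.748×10^-3 m⁴.
Shear stress varies linearly with radius: τ = T·r/J = 135000 × 0.243 / 6.748×10^-3 = 4.861×10^6 Pa.

4.86 MPa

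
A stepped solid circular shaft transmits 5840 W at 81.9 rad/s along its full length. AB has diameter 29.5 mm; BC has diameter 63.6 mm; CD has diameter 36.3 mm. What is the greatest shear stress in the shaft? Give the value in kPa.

ω = 81.9 rad/s, so T = P/ω = 5840 / 81.90 = 71.31 N·m.
Under the same torque, τ_max = 16T/(πd³) is largest where d is smallest — segment AB (d = 29.5 mm).
τ_max = 16·71.31/(π·(0.0295)³) = 1.415×10^7 Pa.

14100 kPa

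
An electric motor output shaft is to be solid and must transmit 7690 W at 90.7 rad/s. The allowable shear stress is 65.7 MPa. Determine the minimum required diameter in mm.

ω = 90.7 rad/s, so T = P/ω = 7690 / 90.70 = 84.79 N·m.
For a solid shaft τ_max = 16T/(πd³), so d = (16T/(π τ_allow))^(1/3) = (16·84.79/(π·6.57×10^7))^(1/3) = 0.01873 m.

18.7 mm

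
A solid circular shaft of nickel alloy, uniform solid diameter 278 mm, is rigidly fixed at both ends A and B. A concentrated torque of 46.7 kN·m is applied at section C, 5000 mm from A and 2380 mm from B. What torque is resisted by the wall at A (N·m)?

With uniform GJ and both ends fixed, compatibility θ_AC = θ_CB gives T_A·a = T_B·b, together with T_A + T_B = T₀.
T_A = T₀·b/(a+b) = 46700·2380/7380 = 15060 N·m; T_B = 31640 N·m.

15100 N·m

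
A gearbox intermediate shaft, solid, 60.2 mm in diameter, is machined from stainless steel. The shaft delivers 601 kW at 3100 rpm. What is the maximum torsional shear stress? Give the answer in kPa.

ω = 2π·3100/60 = 324.6 rad/s, so T = P/ω = 601×10³ / 324.6 = 1851 N·m.
J = πd⁴/32 = π(0.0602)⁴/32 = 1.289×10^-6 m⁴.
τ_max = T·r/J = 1851 × 0.0301 / 1.289×10^-6 = 4.322×10^7 Pa.

43200 kPa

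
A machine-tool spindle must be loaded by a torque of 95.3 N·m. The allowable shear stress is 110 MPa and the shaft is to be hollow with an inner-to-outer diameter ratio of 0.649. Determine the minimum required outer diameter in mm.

17.5 mm

For a hollow shaft with d_i/d_o = 0.649: τ_max = 16T/(π d_o³ (1−k⁴)), so d_o = [16T/(π τ_allow (1−k⁴))]^(1/3) = [16·95.30/(π·1.10×10^8·0.8226)]^(1/3) = 0.01751 m.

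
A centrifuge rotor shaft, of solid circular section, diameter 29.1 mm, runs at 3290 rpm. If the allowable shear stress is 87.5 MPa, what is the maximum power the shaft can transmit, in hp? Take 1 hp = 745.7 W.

J = πd⁴/32 = π(0.0291)⁴/32 = 7.040×10^-8 m⁴.
T_max = τ_allow·J/r = 8.75×10^7 × 7.040×10^-8 / 0.0146 = 423.4 N·m.
ω = 2π·3290/60 = 344.5 rad/s, so P_max = T_max·ω = 1.459×10^5 W.

196 hp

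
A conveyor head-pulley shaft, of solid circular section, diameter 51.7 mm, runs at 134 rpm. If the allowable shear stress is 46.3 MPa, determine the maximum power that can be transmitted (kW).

J = πd⁴/32 = π(0.0517)⁴/32 = 7.014×10^-7 m⁴.
T_max = τ_allow·J/r = 4.63×10^7 × 7.014×10^-7 / 0.0259 = 1256 N·m.
ω = 2π·134/60 = 14.03 rad/s, so P_max = T_max·ω = 1.763×10^4 W.

17.6 kW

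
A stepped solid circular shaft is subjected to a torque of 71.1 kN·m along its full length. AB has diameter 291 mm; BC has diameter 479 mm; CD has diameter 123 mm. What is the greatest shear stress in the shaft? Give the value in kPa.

195000 kPa

Under the same torque, τ_max = 16T/(πd³) is largest where d is smallest — segment CD (d = 123 mm).
τ_max = 16·71100/(π·(0.123)³) = 1.946×10^8 Pa.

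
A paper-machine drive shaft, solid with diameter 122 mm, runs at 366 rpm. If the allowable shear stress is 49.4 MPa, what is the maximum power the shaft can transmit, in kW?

J = πd⁴/32 = π(0.122)⁴/32 = 2.175×10^-5 m⁴.
T_max = τ_allow·J/r = 4.94×10^7 × 2.175×10^-5 / 0.0610 = 17610 N·m.
ω = 2π·366/60 = 38.33 rad/s, so P_max = T_max·ω = 6.751×10^5 W.

675 kW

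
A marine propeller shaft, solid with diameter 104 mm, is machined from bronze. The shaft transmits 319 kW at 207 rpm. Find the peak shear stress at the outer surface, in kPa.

66600 kPa

ω = 2π·207/60 = 21.68 rad/s, so T = P/ω = 319×10³ / 21.68 = 14720 N·m.
J = πd⁴/32 = π(0.104)⁴/32 = 1.149×10^-5 m⁴.
τ_max = T·r/J = 14720 × 0.0520 / 1.149×10^-5 = 6.663×10^7 Pa.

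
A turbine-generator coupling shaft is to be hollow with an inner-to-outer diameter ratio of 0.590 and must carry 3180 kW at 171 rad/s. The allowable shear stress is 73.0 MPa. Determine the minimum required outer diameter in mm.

ω = 171 rad/s, so T = P/ω = 3180×10³ / 171.0 = 18600 N·m.
For a hollow shaft with d_i/d_o = 0.590: τ_max = 16T/(π d_o³ (1−k⁴)), so d_o = [16T/(π τ_allow (1−k⁴))]^(1/3) = [16·18600/(π·7.30×10^7·0.8788)]^(1/3) = 0.1139 m.

114 mm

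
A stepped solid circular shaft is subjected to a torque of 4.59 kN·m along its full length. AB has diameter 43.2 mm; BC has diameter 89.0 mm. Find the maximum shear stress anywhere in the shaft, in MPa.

Under the same torque, τ_max = 16T/(πd³) is largest where d is smallest — segment AB (d = 43.2 mm).
τ_max = 16·4590/(π·(0.0432)³) = 2.900×10^8 Pa.

290 MPa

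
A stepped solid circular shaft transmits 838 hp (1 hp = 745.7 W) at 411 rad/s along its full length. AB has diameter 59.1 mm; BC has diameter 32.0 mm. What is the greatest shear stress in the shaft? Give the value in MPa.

ω = 411 rad/s, so T = P/ω = 838×745.7 / 411.0 = 1520 N·m.
Under the same torque, τ_max = 16T/(πd³) is largest where d is smallest — segment BC (d = 32.0 mm).
τ_max = 16·1520/(π·(0.0320)³) = 2.363×10^8 Pa.

236 MPa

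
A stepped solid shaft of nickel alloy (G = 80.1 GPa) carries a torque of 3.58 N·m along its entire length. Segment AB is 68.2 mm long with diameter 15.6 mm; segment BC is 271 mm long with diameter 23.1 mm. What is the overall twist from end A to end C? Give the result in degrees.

0.0549°

J_AB = π(0.0156)⁴/32 = 5.81×10^-9 m⁴; J_BC = π(0.0231)⁴/32 = 2.80×10^-8 m⁴.
θ = (T/G)·Σ L_i/J_i = (3.580/80.1×10⁹)·(0.0682/5.81×10^-9 + 0.271/2.80×10^-8) = 9.575×10^-4 rad.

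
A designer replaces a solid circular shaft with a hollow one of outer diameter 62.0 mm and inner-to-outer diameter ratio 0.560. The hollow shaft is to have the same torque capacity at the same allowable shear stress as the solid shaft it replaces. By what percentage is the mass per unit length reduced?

Equal τ_max and T ⇒ the solid shaft needs d_s³ = d_o³(1−k⁴), so d_s = 62.0·(1−0.560⁴)^(1/3) = 59.90 mm.
Area ratio A_h/A_s = d_o²(1−k²)/d_s² = (1−k²)/(1−k⁴)^(2/3) = 0.7354.
Mass saving = 1 − 0.7354 = 26.5 %.

26.5 %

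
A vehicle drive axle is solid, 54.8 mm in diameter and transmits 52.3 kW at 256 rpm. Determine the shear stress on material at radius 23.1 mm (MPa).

50.9 MPa

ω = 2π·256/60 = 26.81 rad/s, so T = P/ω = 52.3×10³ / 26.81 = 1951 N·m.
J = πd⁴/32 = π(0.0548)⁴/32 = 8.854×10^-7 m⁴.
Shear stress varies linearly with radius: τ = T·r/J = 1951 × 0.0231 / 8.854×10^-7 = 5.090×10^7 Pa.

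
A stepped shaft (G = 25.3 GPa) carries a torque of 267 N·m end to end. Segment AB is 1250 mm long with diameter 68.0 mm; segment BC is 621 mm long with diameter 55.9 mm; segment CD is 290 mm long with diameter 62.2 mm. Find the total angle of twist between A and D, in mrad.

J_AB = π(0.0680)⁴/32 = 2.10×10^-6 m⁴; J_BC = π(0.0559)⁴/32 = 9.59×10^-7 m⁴; J_CD = π(0.0622)⁴/32 = 1.47×10^-6 m⁴.
θ = (T/G)·Σ L_i/J_i = (267.0/25.3×10⁹)·(1.25/2.10×10^-6 + 0.621/9.59×10^-7 + 0.290/1.47×10^-6) = 0.01520 rad.

15.2 mrad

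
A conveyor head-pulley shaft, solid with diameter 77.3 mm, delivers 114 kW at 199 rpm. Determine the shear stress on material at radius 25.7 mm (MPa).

40.1 MPa

ω = 2π·199/60 = 20.84 rad/s, so T = P/ω = 114×10³ / 20.84 = 5470 N·m.
J = πd⁴/32 = π(0.0773)⁴/32 = 3.505×10^-6 m⁴.
Shear stress varies linearly with radius: τ = T·r/J = 5470 × 0.0257 / 3.505×10^-6 = 4.011×10^7 Pa.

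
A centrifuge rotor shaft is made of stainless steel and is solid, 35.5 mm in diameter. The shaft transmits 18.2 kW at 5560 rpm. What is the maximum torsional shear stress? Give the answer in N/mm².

3.56 N/mm²

ω = 2π·5560/60 = 582.2 rad/s, so T = P/ω = 18.2×10³ / 582.2 = 31.26 N·m.
J = πd⁴/32 = π(0.0355)⁴/32 = 1.559×10^-7 m⁴.
τ_max = T·r/J = 31.26 × 0.0177 / 1.559×10^-7 = 3.558×10^6 Pa.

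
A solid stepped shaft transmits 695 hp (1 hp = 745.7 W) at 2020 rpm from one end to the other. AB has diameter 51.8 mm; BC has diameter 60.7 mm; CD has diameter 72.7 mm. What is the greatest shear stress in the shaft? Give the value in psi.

ω = 2π·2020/60 = 211.5 rad/s, so T = P/ω = 695×745.7 / 211.5 = 2450 N·m.
Under the same torque, τ_max = 16T/(πd³) is largest where d is smallest — segment AB (d = 51.8 mm).
τ_max = 16·2450/(π·(0.0518)³) = 8.977×10^7 Pa.

13000 psi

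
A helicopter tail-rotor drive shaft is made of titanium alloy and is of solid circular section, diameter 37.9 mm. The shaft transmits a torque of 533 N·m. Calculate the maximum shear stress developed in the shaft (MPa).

J = πd⁴/32 = π(0.0379)⁴/32 = 2.026×10^-7 m⁴.
τ_max = T·r/J = 533.0 × 0.0189 / 2.026×10^-7 = 4.986×10^7 Pa.

49.9 MPa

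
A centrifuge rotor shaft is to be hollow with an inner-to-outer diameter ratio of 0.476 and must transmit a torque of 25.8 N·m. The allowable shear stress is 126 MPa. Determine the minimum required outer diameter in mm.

10.3 mm

For a hollow shaft with d_i/d_o = 0.476: τ_max = 16T/(π d_o³ (1−k⁴)), so d_o = [16T/(π τ_allow (1−k⁴))]^(1/3) = [16·25.80/(π·1.26×10^8·0.9487)]^(1/3) = 0.01032 m.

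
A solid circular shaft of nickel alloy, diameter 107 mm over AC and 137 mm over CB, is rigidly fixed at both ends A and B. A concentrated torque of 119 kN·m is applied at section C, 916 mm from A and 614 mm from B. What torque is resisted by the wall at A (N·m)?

23800 N·m

Compatibility: T_A·a/J_AC = T_B·b/J_CB with T_A + T_B = T₀.
J_AC = 1.29×10^-5 m⁴, J_CB = 3.46×10^-5 m⁴, so T_A = T₀·(J_AC/a)/((J_AC/a)+(J_CB/b)) = 23760 N·m, T_B = 95240 N·m.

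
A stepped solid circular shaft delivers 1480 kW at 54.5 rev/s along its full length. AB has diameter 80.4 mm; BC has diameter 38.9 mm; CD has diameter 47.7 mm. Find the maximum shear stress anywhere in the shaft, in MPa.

ω = 2π·54.5 = 342.4 rad/s, so T = P/ω = 1480×10³ / 342.4 = 4322 N·m.
Under the same torque, τ_max = 16T/(πd³) is largest where d is smallest — segment BC (d = 38.9 mm).
τ_max = 16·4322/(π·(0.0389)³) = 3.739×10^8 Pa.

374 MPa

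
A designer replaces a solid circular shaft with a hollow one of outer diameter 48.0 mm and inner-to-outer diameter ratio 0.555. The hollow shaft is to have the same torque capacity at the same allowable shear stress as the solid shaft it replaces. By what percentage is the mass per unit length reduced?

26.0 %

Equal τ_max and T ⇒ the solid shaft needs d_s³ = d_o³(1−k⁴), so d_s = 48.0·(1−0.555⁴)^(1/3) = 46.43 mm.
Area ratio A_h/A_s = d_o²(1−k²)/d_s² = (1−k²)/(1−k⁴)^(2/3) = 0.7395.
Mass saving = 1 − 0.7395 = 26.0 %.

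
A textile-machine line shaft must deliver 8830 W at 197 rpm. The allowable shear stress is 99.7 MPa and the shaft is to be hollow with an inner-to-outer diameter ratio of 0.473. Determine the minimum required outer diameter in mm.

28.4 mm

ω = 2π·197/60 = 20.63 rad/s, so T = P/ω = 8830 / 20.63 = 428.0 N·m.
For a hollow shaft with d_i/d_o = 0.473: τ_max = 16T/(π d_o³ (1−k⁴)), so d_o = [16T/(π τ_allow (1−k⁴))]^(1/3) = [16·428.0/(π·9.97×10^7·0.9499)]^(1/3) = 0.02845 m.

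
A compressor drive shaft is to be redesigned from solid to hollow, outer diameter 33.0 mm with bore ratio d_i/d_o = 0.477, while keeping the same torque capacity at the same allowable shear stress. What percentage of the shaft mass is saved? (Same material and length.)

20.0 %

Equal τ_max and T ⇒ the solid shaft needs d_s³ = d_o³(1−k⁴), so d_s = 33.0·(1−0.477⁴)^(1/3) = 32.42 mm.
Area ratio A_h/A_s = d_o²(1−k²)/d_s² = (1−k²)/(1−k⁴)^(2/3) = 0.8003.
Mass saving = 1 − 0.8003 = 20.0 %.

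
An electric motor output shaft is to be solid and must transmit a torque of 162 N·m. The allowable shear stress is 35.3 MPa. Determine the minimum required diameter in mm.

28.6 mm

For a solid shaft τ_max = 16T/(πd³), so d = (16T/(π τ_allow))^(1/3) = (16·162.0/(π·3.53×10^7))^(1/3) = 0.02859 m.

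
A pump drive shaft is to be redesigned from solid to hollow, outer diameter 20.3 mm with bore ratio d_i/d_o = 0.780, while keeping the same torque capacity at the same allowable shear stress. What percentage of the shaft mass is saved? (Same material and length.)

46.7 %

Equal τ_max and T ⇒ the solid shaft needs d_s³ = d_o³(1−k⁴), so d_s = 20.3·(1−0.780⁴)^(1/3) = 17.40 mm.
Area ratio A_h/A_s = d_o²(1−k²)/d_s² = (1−k²)/(1−k⁴)^(2/3) = 0.5329.
Mass saving = 1 − 0.5329 = 46.7 %.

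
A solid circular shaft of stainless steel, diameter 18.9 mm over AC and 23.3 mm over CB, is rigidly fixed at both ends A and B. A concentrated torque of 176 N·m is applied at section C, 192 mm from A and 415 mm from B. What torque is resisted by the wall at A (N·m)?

85.1 N·m

Compatibility: T_A·a/J_AC = T_B·b/J_CB with T_A + T_B = T₀.
J_AC = 1.25×10^-8 m⁴, J_CB = 2.89×10^-8 m⁴, so T_A = T₀·(J_AC/a)/((J_AC/a)+(J_CB/b)) = 85.08 N·m, T_B = 90.92 N·m.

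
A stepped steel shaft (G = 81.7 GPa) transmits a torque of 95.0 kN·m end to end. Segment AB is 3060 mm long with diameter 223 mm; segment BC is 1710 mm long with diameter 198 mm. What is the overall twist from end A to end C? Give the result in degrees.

J_AB = π(0.223)⁴/32 = 2.43×10^-4 m⁴; J_BC = π(0.198)⁴/32 = 1.51×10^-4 m⁴.
θ = (T/G)·Σ L_i/J_i = (95000/81.7×10⁹)·(3.06/2.43×10^-4 + 1.71/1.51×10^-4) = 0.02783 rad.

1.59°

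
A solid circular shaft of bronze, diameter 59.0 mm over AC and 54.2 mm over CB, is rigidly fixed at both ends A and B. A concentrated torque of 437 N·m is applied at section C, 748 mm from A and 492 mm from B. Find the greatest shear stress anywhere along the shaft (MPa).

Compatibility: T_A·a/J_AC = T_B·b/J_CB with T_A + T_B = T₀.
J_AC = 1.19×10^-6 m⁴, J_CB = 8.47×10^-7 m⁴, so T_A = T₀·(J_AC/a)/((J_AC/a)+(J_CB/b)) = 209.8 N·m, T_B = 227.2 N·m.
τ in each portion: τ_AC = 5.20×10^6 Pa, τ_CB = 7.27×10^6 Pa; maximum is in CB.
τ_max = T_CB·r/J = 227.2·0.0271/8.47×10^-7 = 7.267×10^6 Pa.

7.27 MPa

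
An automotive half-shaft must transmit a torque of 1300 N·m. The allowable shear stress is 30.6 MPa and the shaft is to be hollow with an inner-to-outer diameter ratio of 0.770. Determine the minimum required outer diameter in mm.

For a hollow shaft with d_i/d_o = 0.770: τ_max = 16T/(π d_o³ (1−k⁴)), so d_o = [16T/(π τ_allow (1−k⁴))]^(1/3) = [16·1300/(π·3.06×10^7·0.6485)]^(1/3) = 0.06936 m.

69.4 mm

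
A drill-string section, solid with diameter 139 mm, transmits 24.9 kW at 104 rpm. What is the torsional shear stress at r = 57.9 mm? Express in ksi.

ω = 2π·104/60 = 10.89 rad/s, so T = P/ω = 24.9×10³ / 10.89 = 2286 N·m.
J = πd⁴/32 = π(0.139)⁴/32 = 3.665×10^-5 m⁴.
Shear stress varies linearly with radius: τ = T·r/J = 2286 × 0.0579 / 3.665×10^-5 = 3.612×10^6 Pa.

0.524 ksi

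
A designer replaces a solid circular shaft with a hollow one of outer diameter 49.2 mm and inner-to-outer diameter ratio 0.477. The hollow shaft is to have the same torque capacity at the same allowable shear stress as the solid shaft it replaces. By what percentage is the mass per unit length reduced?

20.0 %

Equal τ_max and T ⇒ the solid shaft needs d_s³ = d_o³(1−k⁴), so d_s = 49.2·(1−0.477⁴)^(1/3) = 48.34 mm.
Area ratio A_h/A_s = d_o²(1−k²)/d_s² = (1−k²)/(1−k⁴)^(2/3) = 0.8003.
Mass saving = 1 − 0.8003 = 20.0 %.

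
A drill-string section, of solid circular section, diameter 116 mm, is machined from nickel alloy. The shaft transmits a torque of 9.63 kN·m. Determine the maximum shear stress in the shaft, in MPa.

J = πd⁴/32 = π(0.116)⁴/32 = 1.778×10^-5 m⁴.
τ_max = T·r/J = 9630 × 0.0580 / 1.778×10^-5 = 3.142×10^7 Pa.

31.4 MPa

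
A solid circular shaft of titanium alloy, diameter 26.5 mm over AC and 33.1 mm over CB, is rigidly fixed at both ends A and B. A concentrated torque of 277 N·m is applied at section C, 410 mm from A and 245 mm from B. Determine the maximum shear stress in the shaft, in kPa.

31200 kPa

Compatibility: T_A·a/J_AC = T_B·b/J_CB with T_A + T_B = T₀.
J_AC = 4.84×10^-8 m⁴, J_CB = 1.18×10^-7 m⁴, so T_A = T₀·(J_AC/a)/((J_AC/a)+(J_CB/b)) = 54.60 N·m, T_B = 222.4 N·m.
τ in each portion: τ_AC = 1.49×10^7 Pa, τ_CB = 3.12×10^7 Pa; maximum is in CB.
τ_max = T_CB·r/J = 222.4·0.0166/1.18×10^-7 = 3.123×10^7 Pa.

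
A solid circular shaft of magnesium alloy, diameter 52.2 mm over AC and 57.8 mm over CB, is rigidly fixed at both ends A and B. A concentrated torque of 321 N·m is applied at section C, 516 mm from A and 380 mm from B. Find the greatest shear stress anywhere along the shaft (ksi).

Compatibility: T_A·a/J_AC = T_B·b/J_CB with T_A + T_B = T₀.
J_AC = 7.29×10^-7 m⁴, J_CB = 1.10×10^-6 m⁴, so T_A = T₀·(J_AC/a)/((J_AC/a)+(J_CB/b)) = 105.5 N·m, T_B = 215.5 N·m.
τ in each portion: τ_AC = 3.78×10^6 Pa, τ_CB = 5.68×10^6 Pa; maximum is in CB.
τ_max = T_CB·r/J = 215.5·0.0289/1.10×10^-6 = 5.682×10^6 Pa.

0.824 ksi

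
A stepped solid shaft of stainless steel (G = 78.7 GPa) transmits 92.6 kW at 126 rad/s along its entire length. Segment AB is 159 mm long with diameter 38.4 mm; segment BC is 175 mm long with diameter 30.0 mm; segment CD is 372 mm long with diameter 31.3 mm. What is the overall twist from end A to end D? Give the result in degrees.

3.69°

ω = 126 rad/s, so T = P/ω = 92.6×10³ / 126.0 = 734.9 N·m.
J_AB = π(0.0384)⁴/32 = 2.13×10^-7 m⁴; J_BC = π(0.0300)⁴/32 = 7.95×10^-8 m⁴; J_CD = π(0.0313)⁴/32 = 9.42×10^-8 m⁴.
θ = (T/G)·Σ L_i/J_i = (734.9/78.7×10⁹)·(0.159/2.13×10^-7 + 0.175/7.95×10^-8 + 0.372/9.42×10^-8) = 0.06437 rad.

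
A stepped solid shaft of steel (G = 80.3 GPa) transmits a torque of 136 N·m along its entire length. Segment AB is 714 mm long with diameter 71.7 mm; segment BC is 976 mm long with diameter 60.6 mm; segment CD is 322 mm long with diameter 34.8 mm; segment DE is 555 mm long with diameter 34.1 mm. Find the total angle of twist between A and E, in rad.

J_AB = π(0.0717)⁴/32 = 2.59×10^-6 m⁴; J_BC = π(0.0606)⁴/32 = 1.32×10^-6 m⁴; J_CD = π(0.0348)⁴/32 = 1.44×10^-7 m⁴; J_DE = π(0.0341)⁴/32 = 1.33×10^-7 m⁴.
θ = (T/G)·Σ L_i/J_i = (136.0/80.3×10⁹)·(0.714/2.59×10^-6 + 0.976/1.32×10^-6 + 0.322/1.44×10^-7 + 0.555/1.33×10^-7) = 0.01258 rad.

0.0126 rad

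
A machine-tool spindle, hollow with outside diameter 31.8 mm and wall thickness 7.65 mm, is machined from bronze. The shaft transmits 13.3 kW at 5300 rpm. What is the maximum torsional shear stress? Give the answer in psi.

593 psi

ω = 2π·5300/60 = 555.0 rad/s, so T = P/ω = 13.3×10³ / 555.0 = 23.96 N·m.
J = π(d_o⁴ − d_i⁴)/32 = π(0.0318⁴ − 0.0165⁴)/32 = 9.312×10^-8 m⁴.
τ_max = T·r/J = 23.96 × 0.0159 / 9.312×10^-8 = 4.092×10^6 Pa.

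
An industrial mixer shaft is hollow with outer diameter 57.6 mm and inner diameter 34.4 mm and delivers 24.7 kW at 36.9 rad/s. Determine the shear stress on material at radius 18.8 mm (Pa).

ω = 36.9 rad/s, so T = P/ω = 24.7×10³ / 36.90 = 669.4 N·m.
J = π(d_o⁴ − d_i⁴)/32 = π(0.0576⁴ − 0.0344⁴)/32 = 9.432×10^-7 m⁴.
Shear stress varies linearly with radius: τ = T·r/J = 669.4 × 0.0188 / 9.432×10^-7 = 1.334×10^7 Pa.

1.33e7 Pa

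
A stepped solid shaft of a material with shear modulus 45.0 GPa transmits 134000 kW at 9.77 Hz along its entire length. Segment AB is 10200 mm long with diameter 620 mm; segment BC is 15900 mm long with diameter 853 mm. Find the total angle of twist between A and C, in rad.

ω = 2π·9.77 = 61.39 rad/s, so T = P/ω = 134000×10³ / 61.39 = 2.183e6 N·m.
J_AB = π(0.620)⁴/32 = 0.0145 m⁴; J_BC = π(0.853)⁴/32 = 0.0520 m⁴.
θ = (T/G)·Σ L_i/J_i = (2.183e6/45.0×10⁹)·(10.2/0.0145 + 15.9/0.0520) = 0.04895 rad.

0.0489 rad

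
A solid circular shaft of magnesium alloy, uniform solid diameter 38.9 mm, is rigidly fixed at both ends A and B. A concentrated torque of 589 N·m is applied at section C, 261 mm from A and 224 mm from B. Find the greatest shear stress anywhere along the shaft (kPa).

With uniform GJ and both ends fixed, compatibility θ_AC = θ_CB gives T_A·a = T_B·b, together with T_A + T_B = T₀.
T_A = T₀·b/(a+b) = 589.0·224/485.0 = 272.0 N·m; T_B = 317.0 N·m.
τ in each portion: τ_AC = 2.35×10^7 Pa, τ_CB = 2.74×10^7 Pa; maximum is in CB.
τ_max = T_CB·r/J = 317.0·0.0194/2.25×10^-7 = 2.742×10^7 Pa.

27400 kPa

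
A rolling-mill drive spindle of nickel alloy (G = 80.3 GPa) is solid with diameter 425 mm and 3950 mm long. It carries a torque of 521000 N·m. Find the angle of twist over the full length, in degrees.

0.458°

J = πd⁴/32 = π(0.425)⁴/32 = 3.203×10^-3 m⁴.
θ = T·L/(G·J) = 521000 × 3.95 / (80.3×10⁹ × 3.203×10^-3) = 8.001×10^-3 rad.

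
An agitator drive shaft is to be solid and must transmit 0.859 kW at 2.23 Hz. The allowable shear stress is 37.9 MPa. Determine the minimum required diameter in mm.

20.2 mm

ω = 2π·2.23 = 14.01 rad/s, so T = P/ω = 0.859×10³ / 14.01 = 61.31 N·m.
For a solid shaft τ_max = 16T/(πd³), so d = (16T/(π τ_allow))^(1/3) = (16·61.31/(π·3.79×10^7))^(1/3) = 0.02020 m.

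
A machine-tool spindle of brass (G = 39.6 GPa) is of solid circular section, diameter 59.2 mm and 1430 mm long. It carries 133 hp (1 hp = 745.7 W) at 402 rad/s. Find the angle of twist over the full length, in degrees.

ω = 402 rad/s, so T = P/ω = 133×745.7 / 402.0 = 246.7 N·m.
J = πd⁴/32 = π(0.0592)⁴/32 = 1.206×10^-6 m⁴.
θ = T·L/(G·J) = 246.7 × 1.43 / (39.6×10⁹ × 1.206×10^-6) = 7.388×10^-3 rad.

0.423°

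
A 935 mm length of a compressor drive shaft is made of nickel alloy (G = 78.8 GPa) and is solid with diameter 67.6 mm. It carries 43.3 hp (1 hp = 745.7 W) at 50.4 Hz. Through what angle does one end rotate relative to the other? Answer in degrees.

0.0338°

ω = 2π·50.4 = 316.7 rad/s, so T = P/ω = 43.3×745.7 / 316.7 = 102.0 N·m.
J = πd⁴/32 = π(0.0676)⁴/32 = 2.050×10^-6 m⁴.
θ = T·L/(G·J) = 102.0 × 0.935 / (78.8×10⁹ × 2.050×10^-6) = 5.901×10^-4 rad.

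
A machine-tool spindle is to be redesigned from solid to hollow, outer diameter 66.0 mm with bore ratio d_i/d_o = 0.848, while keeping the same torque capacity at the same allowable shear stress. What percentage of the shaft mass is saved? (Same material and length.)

Equal τ_max and T ⇒ the solid shaft needs d_s³ = d_o³(1−k⁴), so d_s = 66.0·(1−0.848⁴)^(1/3) = 51.78 mm.
Area ratio A_h/A_s = d_o²(1−k²)/d_s² = (1−k²)/(1−k⁴)^(2/3) = 0.4564.
Mass saving = 1 − 0.4564 = 54.4 %.

54.4 %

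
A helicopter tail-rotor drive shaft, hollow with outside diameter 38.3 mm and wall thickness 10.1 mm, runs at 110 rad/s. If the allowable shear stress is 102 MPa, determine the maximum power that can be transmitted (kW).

118 kW

J = π(d_o⁴ − d_i⁴)/32 = π(0.0383⁴ − 0.0181⁴)/32 = 2.007×10^-7 m⁴.
T_max = τ_allow·J/r = 1.02×10^8 × 2.007×10^-7 / 0.0191 = 1069 N·m.
ω = 110 rad/s, so P_max = T_max·ω = 1.176×10^5 W.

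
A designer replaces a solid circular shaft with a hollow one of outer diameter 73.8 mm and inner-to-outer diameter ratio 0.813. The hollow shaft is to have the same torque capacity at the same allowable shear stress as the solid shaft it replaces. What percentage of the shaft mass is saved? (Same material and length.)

Equal τ_max and T ⇒ the solid shaft needs d_s³ = d_o³(1−k⁴), so d_s = 73.8·(1−0.813⁴)^(1/3) = 60.94 mm.
Area ratio A_h/A_s = d_o²(1−k²)/d_s² = (1−k²)/(1−k⁴)^(2/3) = 0.4972.
Mass saving = 1 − 0.4972 = 50.3 %.

50.3 %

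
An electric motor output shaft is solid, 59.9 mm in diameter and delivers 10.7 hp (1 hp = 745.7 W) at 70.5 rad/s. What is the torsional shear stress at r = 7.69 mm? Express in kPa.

689 kPa

ω = 70.5 rad/s, so T = P/ω = 10.7×745.7 / 70.50 = 113.2 N·m.
J = πd⁴/32 = π(0.0599)⁴/32 = 1.264×10^-6 m⁴.
Shear stress varies linearly with radius: τ = T·r/J = 113.2 × 0.00769 / 1.264×10^-6 = 6.886×10^5 Pa.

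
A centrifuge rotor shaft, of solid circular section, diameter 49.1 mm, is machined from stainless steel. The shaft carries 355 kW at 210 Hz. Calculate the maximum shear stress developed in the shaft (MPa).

11.6 MPa

ω = 2π·210 = 1319 rad/s, so T = P/ω = 355×10³ / 1319 = 269.0 N·m.
J = πd⁴/32 = π(0.0491)⁴/32 = 5.706×10^-7 m⁴.
τ_max = T·r/J = 269.0 × 0.0246 / 5.706×10^-7 = 1.158×10^7 Pa.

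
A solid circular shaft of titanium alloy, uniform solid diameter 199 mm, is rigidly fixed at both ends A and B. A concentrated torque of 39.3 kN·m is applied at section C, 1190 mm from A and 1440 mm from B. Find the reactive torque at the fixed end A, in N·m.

With uniform GJ and both ends fixed, compatibility θ_AC = θ_CB gives T_A·a = T_B·b, together with T_A + T_B = T₀.
T_A = T₀·b/(a+b) = 39300·1440/2630 = 21520 N·m; T_B = 17780 N·m.

21500 N·m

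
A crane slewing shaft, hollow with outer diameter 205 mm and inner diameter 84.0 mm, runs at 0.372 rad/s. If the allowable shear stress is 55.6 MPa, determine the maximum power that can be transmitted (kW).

34.0 kW

J = π(d_o⁴ − d_i⁴)/32 = π(0.205⁴ − 0.0840⁴)/32 = 1.685×10^-4 m⁴.
T_max = τ_allow·J/r = 5.56×10^7 × 1.685×10^-4 / 0.102 = 91400 N·m.
ω = 0.372 rad/s, so P_max = T_max·ω = 3.400×10^4 W.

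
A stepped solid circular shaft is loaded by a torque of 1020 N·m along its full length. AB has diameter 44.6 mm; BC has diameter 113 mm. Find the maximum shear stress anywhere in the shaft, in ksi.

Under the same torque, τ_max = 16T/(πd³) is largest where d is smallest — segment AB (d = 44.6 mm).
τ_max = 16·1020/(π·(0.0446)³) = 5.856×10^7 Pa.

8.49 ksi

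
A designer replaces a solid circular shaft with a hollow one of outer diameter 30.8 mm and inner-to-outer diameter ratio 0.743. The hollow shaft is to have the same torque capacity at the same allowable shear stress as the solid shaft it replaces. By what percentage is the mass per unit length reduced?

Equal τ_max and T ⇒ the solid shaft needs d_s³ = d_o³(1−k⁴), so d_s = 30.8·(1−0.743⁴)^(1/3) = 27.29 mm.
Area ratio A_h/A_s = d_o²(1−k²)/d_s² = (1−k²)/(1−k⁴)^(2/3) = 0.5708.
Mass saving = 1 − 0.5708 = 42.9 %.

42.9 %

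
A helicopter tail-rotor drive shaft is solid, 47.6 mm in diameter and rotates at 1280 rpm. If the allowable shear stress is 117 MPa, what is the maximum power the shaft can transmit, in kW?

J = πd⁴/32 = π(0.0476)⁴/32 = 5.040×10^-7 m⁴.
T_max = τ_allow·J/r = 1.17×10^8 × 5.040×10^-7 / 0.0238 = 2478 N·m.
ω = 2π·1280/60 = 134.0 rad/s, so P_max = T_max·ω = 3.321×10^5 W.

332 kW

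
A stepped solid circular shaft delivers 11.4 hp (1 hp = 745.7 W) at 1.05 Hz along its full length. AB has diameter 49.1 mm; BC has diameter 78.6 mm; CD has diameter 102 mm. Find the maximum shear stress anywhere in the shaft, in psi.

ω = 2π·1.05 = 6.597 rad/s, so T = P/ω = 11.4×745.7 / 6.597 = 1289 N·m.
Under the same torque, τ_max = 16T/(πd³) is largest where d is smallest — segment AB (d = 49.1 mm).
τ_max = 16·1289/(π·(0.0491)³) = 5.544×10^7 Pa.

8040 psi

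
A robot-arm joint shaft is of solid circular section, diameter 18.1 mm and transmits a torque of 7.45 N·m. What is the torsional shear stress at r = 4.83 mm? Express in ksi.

0.495 ksi

J = πd⁴/32 = π(0.0181)⁴/32 = 1.054×10^-8 m⁴.
Shear stress varies linearly with radius: τ = T·r/J = 7.450 × 0.00483 / 1.054×10^-8 = 3.415×10^6 Pa.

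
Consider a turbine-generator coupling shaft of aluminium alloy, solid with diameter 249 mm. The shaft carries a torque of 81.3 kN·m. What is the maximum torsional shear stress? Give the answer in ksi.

3.89 ksi

J = πd⁴/32 = π(0.249)⁴/32 = 3.774×10^-4 m⁴.
τ_max = T·r/J = 81300 × 0.124 / 3.774×10^-4 = 2.682×10^7 Pa.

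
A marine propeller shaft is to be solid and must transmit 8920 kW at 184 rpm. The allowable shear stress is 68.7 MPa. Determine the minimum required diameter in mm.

325 mm

ω = 2π·184/60 = 19.27 rad/s, so T = P/ω = 8920×10³ / 19.27 = 462900 N·m.
For a solid shaft τ_max = 16T/(πd³), so d = (16T/(π τ_allow))^(1/3) = (16·462900/(π·6.87×10^7))^(1/3) = 0.3250 m.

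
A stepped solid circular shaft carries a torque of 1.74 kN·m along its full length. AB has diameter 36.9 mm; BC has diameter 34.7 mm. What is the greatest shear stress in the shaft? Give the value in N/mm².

212 N/mm²

Under the same torque, τ_max = 16T/(πd³) is largest where d is smallest — segment BC (d = 34.7 mm).
τ_max = 16·1740/(π·(0.0347)³) = 2.121×10^8 Pa.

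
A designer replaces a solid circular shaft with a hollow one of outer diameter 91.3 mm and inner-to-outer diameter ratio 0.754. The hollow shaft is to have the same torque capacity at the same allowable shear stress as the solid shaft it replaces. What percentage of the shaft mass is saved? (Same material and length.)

Equal τ_max and T ⇒ the solid shaft needs d_s³ = d_o³(1−k⁴), so d_s = 91.3·(1−0.754⁴)^(1/3) = 80.16 mm.
Area ratio A_h/A_s = d_o²(1−k²)/d_s² = (1−k²)/(1−k⁴)^(2/3) = 0.5598.
Mass saving = 1 − 0.5598 = 44.0 %.

44.0 %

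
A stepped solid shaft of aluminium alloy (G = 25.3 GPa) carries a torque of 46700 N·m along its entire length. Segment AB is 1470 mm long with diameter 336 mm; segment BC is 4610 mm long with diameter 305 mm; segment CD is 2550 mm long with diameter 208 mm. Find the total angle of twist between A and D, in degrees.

2.17°

J_AB = π(0.336)⁴/32 = 1.25×10^-3 m⁴; J_BC = π(0.305)⁴/32 = 8.50×10^-4 m⁴; J_CD = π(0.208)⁴/32 = 1.84×10^-4 m⁴.
θ = (T/G)·Σ L_i/J_i = (46700/25.3×10⁹)·(1.47/1.25×10^-3 + 4.61/8.50×10^-4 + 2.55/1.84×10^-4) = 0.03780 rad.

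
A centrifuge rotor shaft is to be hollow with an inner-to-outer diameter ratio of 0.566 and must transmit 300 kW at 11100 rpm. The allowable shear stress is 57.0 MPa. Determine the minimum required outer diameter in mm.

ω = 2π·11100/60 = 1162 rad/s, so T = P/ω = 300×10³ / 1162 = 258.1 N·m.
For a hollow shaft with d_i/d_o = 0.566: τ_max = 16T/(π d_o³ (1−k⁴)), so d_o = [16T/(π τ_allow (1−k⁴))]^(1/3) = [16·258.1/(π·5.70×10^7·0.8974)]^(1/3) = 0.02951 m.

29.5 mm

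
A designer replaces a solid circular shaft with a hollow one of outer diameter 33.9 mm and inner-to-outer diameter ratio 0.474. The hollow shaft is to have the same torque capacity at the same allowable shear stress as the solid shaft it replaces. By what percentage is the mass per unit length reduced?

Equal τ_max and T ⇒ the solid shaft needs d_s³ = d_o³(1−k⁴), so d_s = 33.9·(1−0.474⁴)^(1/3) = 33.32 mm.
Area ratio A_h/A_s = d_o²(1−k²)/d_s² = (1−k²)/(1−k⁴)^(2/3) = 0.8026.
Mass saving = 1 − 0.8026 = 19.7 %.

19.7 %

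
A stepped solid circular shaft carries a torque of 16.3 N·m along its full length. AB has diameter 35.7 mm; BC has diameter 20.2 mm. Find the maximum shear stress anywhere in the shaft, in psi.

1460 psi

Under the same torque, τ_max = 16T/(πd³) is largest where d is smallest — segment BC (d = 20.2 mm).
τ_max = 16·16.30/(π·(0.0202)³) = 1.007×10^7 Pa.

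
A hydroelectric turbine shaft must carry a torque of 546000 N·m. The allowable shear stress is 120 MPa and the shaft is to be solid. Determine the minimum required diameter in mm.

For a solid shaft τ_max = 16T/(πd³), so d = (16T/(π τ_allow))^(1/3) = (16·546000/(π·1.20×10^8))^(1/3) = 0.2851 m.

285 mm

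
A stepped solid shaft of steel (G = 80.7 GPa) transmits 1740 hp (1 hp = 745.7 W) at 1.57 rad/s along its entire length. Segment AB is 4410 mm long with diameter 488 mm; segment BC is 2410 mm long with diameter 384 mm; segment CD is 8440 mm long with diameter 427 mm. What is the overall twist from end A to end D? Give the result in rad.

0.0462 rad

ω = 1.57 rad/s, so T = P/ω = 1740×745.7 / 1.570 = 826400 N·m.
J_AB = π(0.488)⁴/32 = 5.57×10^-3 m⁴; J_BC = π(0.384)⁴/32 = 2.13×10^-3 m⁴; J_CD = π(0.427)⁴/32 = 3.26×10^-3 m⁴.
θ = (T/G)·Σ L_i/J_i = (826400/80.7×10⁹)·(4.41/5.57×10^-3 + 2.41/2.13×10^-3 + 8.44/3.26×10^-3) = 0.04616 rad.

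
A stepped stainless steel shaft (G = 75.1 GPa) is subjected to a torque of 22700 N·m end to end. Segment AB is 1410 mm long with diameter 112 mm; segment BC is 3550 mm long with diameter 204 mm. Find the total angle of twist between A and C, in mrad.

33.9 mrad

J_AB = π(0.112)⁴/32 = 1.54×10^-5 m⁴; J_BC = π(0.204)⁴/32 = 1.70×10^-4 m⁴.
θ = (T/G)·Σ L_i/J_i = (22700/75.1×10⁹)·(1.41/1.54×10^-5 + 3.55/1.70×10^-4) = 0.03390 rad.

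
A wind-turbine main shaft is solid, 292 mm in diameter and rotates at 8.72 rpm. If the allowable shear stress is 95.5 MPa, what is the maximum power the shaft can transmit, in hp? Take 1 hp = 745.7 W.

J = πd⁴/32 = π(0.292)⁴/32 = 7.137×10^-4 m⁴.
T_max = τ_allow·J/r = 9.55×10^7 × 7.137×10^-4 / 0.146 = 466900 N·m.
ω = 2π·8.72/60 = 0.9132 rad/s, so P_max = T_max·ω = 4.263×10^5 W.

572 hp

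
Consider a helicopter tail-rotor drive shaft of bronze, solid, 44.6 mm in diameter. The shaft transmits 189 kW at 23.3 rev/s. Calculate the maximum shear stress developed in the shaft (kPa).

74100 kPa

ω = 2π·23.3 = 146.4 rad/s, so T = P/ω = 189×10³ / 146.4 = 1291 N·m.
J = πd⁴/32 = π(0.0446)⁴/32 = 3.885×10^-7 m⁴.
τ_max = T·r/J = 1291 × 0.0223 / 3.885×10^-7 = 7.411×10^7 Pa.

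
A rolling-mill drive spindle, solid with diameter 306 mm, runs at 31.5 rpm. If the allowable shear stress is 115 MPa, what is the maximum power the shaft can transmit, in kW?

J = πd⁴/32 = π(0.306)⁴/32 = 8.608×10^-4 m⁴.
T_max = τ_allow·J/r = 1.15×10^8 × 8.608×10^-4 / 0.153 = 647000 N·m.
ω = 2π·31.5/60 = 3.299 rad/s, so P_max = T_max·ω = 2.134×10^6 W.

2130 kW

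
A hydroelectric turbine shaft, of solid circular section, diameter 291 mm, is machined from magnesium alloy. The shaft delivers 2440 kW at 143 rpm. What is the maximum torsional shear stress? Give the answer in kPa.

33700 kPa

ω = 2π·143/60 = 14.97 rad/s, so T = P/ω = 2440×10³ / 14.97 = 162900 N·m.
J = πd⁴/32 = π(0.291)⁴/32 = 7.040×10^-4 m⁴.
τ_max = T·r/J = 162900 × 0.145 / 7.040×10^-4 = 3.368×10^7 Pa.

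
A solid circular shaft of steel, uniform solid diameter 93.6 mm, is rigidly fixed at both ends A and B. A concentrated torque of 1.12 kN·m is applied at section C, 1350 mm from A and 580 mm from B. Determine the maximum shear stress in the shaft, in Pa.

4.87e6 Pa

With uniform GJ and both ends fixed, compatibility θ_AC = θ_CB gives T_A·a = T_B·b, together with T_A + T_B = T₀.
T_A = T₀·b/(a+b) = 1120·580/1930 = 336.6 N·m; T_B = 783.4 N·m.
τ in each portion: τ_AC = 2.09×10^6 Pa, τ_CB = 4.87×10^6 Pa; maximum is in CB.
τ_max = T_CB·r/J = 783.4·0.0468/7.54×10^-6 = 4.866×10^6 Pa.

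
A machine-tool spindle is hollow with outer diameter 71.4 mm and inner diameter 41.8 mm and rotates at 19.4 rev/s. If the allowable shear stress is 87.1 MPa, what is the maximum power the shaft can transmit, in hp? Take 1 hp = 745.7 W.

898 hp

J = π(d_o⁴ − d_i⁴)/32 = π(0.0714⁴ − 0.0418⁴)/32 = 2.252×10^-6 m⁴.
T_max = τ_allow·J/r = 8.71×10^7 × 2.252×10^-6 / 0.0357 = 5494 N·m.
ω = 2π·19.4 = 121.9 rad/s, so P_max = T_max·ω = 6.697×10^5 W.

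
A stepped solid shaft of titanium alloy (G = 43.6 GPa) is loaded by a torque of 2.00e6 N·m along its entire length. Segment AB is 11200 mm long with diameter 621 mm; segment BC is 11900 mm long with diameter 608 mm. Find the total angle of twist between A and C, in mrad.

75.9 mrad

J_AB = π(0.621)⁴/32 = 0.0146 m⁴; J_BC = π(0.608)⁴/32 = 0.0134 m⁴.
θ = (T/G)·Σ L_i/J_i = (2.000e6/43.6×10⁹)·(11.2/0.0146 + 11.9/0.0134) = 0.07588 rad.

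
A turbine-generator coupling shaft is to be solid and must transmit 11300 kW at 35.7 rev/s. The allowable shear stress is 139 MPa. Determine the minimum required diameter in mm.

123 mm

ω = 2π·35.7 = 224.3 rad/s, so T = P/ω = 11300×10³ / 224.3 = 50380 N·m.
For a solid shaft τ_max = 16T/(πd³), so d = (16T/(π τ_allow))^(1/3) = (16·50380/(π·1.39×10^8))^(1/3) = 0.1227 m.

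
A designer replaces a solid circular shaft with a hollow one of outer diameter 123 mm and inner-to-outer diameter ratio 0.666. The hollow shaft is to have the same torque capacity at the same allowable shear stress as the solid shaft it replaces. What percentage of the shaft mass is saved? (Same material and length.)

Equal τ_max and T ⇒ the solid shaft needs d_s³ = d_o³(1−k⁴), so d_s = 123·(1−0.666⁴)^(1/3) = 114.3 mm.
Area ratio A_h/A_s = d_o²(1−k²)/d_s² = (1−k²)/(1−k⁴)^(2/3) = 0.6439.
Mass saving = 1 − 0.6439 = 35.6 %.

35.6 %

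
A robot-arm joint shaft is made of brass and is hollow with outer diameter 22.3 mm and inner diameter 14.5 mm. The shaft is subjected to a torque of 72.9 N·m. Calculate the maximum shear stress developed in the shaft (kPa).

J = π(d_o⁴ − d_i⁴)/32 = π(0.0223⁴ − 0.0145⁴)/32 = 1.994×10^-8 m⁴.
τ_max = T·r/J = 72.90 × 0.0112 / 1.994×10^-8 = 4.077×10^7 Pa.

40800 kPa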